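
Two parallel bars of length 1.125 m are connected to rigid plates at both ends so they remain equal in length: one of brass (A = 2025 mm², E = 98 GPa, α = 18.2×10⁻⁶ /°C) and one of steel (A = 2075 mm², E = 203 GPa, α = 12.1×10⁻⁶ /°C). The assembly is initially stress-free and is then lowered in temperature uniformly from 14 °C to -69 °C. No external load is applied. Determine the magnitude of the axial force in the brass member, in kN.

Both members must finish at the same length. With the larger α, the brass tends to over-contract; the plates restrain it, putting the brass in tension and the steel in compression. With no external load the two internal forces are equal and opposite, magnitude P.
Setting the final lengths equal and cancelling L: (α₁ − α₂)ΔT = P/(A₁E₁) + P/(A₂E₂).
|α₁ − α₂|·ΔT = 6.1×10⁻⁶ × 83 = 0.0005063.
1/(A₁E₁) + 1/(A₂E₂) = 1/(2025×98×10³) + 1/(2075×203×10³) = 7.413×10⁻⁹ N⁻¹.
P = 0.0005063 / 7.413×10⁻⁹ = 68300 N = 68.3 kN.

P ≈ 68.3 kN (tensile in the brass)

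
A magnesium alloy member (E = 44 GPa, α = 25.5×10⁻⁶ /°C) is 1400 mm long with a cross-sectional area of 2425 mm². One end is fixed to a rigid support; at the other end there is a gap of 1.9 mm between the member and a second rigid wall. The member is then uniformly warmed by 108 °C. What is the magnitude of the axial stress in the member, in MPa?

σ ≈ 61.5 MPa (compressive)

Free thermal elongation = αΔT L = 25.5×10⁻⁶ × 108 × 1400 = 3.856 mm.
After closing the 1.9 mm clearance, 3.856 − 1.9 = 1.956 mm of expansion remains to be suppressed by the wall.
So σ = E(δ_free − g)/L = 44×10³ × 1.956/1400 = 61.46 MPa.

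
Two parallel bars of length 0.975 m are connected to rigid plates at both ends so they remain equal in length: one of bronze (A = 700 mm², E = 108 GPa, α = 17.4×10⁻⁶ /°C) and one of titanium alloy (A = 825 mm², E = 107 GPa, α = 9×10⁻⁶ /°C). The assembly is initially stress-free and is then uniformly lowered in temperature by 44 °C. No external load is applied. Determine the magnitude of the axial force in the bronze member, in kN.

P ≈ 15.1 kN (tensile in the bronze)

The bronze has the larger α, so on cooling it would change length more than the titanium alloy if both were free. The rigid plates force a common final length, so the bronze is put into tension and the titanium alloy into compression, with equal and opposite forces P (no external load).
Setting the final lengths equal and cancelling L: (α₁ − α₂)ΔT = P/(A₁E₁) + P/(A₂E₂).
|α₁ − α₂|·ΔT = 8.4×10⁻⁶ × 44 = 0.0003696.
1/(A₁E₁) + 1/(A₂E₂) = 1/(700×108×10³) + 1/(825×107×10³) = 2.456×10⁻⁸ N⁻¹.
P = 0.0003696 / 2.456×10⁻⁸ = 15050 N = 15.05 kN.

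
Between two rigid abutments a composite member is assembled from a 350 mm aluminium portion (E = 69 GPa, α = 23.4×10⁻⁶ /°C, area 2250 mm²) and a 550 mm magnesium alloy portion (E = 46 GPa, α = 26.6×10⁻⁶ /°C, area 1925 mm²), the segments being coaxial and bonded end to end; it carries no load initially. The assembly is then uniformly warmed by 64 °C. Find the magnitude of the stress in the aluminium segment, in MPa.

Free thermal expansion of the whole bar: Σ αᵢΔT Lᵢ = 23.4×10⁻⁶×64×350 + 26.6×10⁻⁶×64×550 = 1.46 mm.
Since the ends are fixed, an axial force P builds up, equal in every segment, with P · Σ Lᵢ/(AᵢEᵢ) = δ_free.
The series flexibility is Σ Lᵢ/(AᵢEᵢ) = 350/(2250×69×10³) + 550/(1925×46×10³) = 8.466×10⁻⁶ mm/N.
P = 1.46 / 8.466×10⁻⁶ = 172500 N = 172.5 kN, compressive.
σ_{aluminium} = P / A = 172500 / 2250 = 76.68 MPa.

σ ≈ 76.7 MPa (compressive)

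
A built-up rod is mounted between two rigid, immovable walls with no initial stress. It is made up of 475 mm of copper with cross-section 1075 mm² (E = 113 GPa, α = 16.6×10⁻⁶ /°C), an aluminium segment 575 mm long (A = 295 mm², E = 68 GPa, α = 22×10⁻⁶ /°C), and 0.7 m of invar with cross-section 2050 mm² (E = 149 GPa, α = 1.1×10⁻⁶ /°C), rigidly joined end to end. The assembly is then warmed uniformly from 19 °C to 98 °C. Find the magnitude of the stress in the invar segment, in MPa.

Free thermal expansion of the whole bar: Σ αᵢΔT Lᵢ = 16.6×10⁻⁶×79×475 + 22×10⁻⁶×79×575 + 1.1×10⁻⁶×79×700 = 1.683 mm.
The rigid supports impose zero overall length change; the single axial force P common to all segments must satisfy P Σ Lᵢ/(AᵢEᵢ) = δ_free.
Σ Lᵢ/(AᵢEᵢ) = 475/(1075×113×10³) + 575/(295×68×10³) + 700/(2050×149×10³) = 3.487×10⁻⁵ mm/N.
Hence P = δ_free / Σ(L/AE) = 1.683/3.487×10⁻⁵ = 48.27 kN (compressive).
σ_{invar} = P / A = 48270 / 2050 = 23.55 MPa.

σ ≈ 23.5 MPa (compressive)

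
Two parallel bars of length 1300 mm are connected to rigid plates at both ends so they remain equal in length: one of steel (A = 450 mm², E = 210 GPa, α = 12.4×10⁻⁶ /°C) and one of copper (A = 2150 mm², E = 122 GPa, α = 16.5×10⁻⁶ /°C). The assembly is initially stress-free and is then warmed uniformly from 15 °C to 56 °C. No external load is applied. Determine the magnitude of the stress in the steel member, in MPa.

σ ≈ 26 MPa (tensile)

Equilibrium of a rigid end plate with no external load gives equal and opposite internal forces ±P in the two members. Since α_{copper} > α_{steel}, heating drives the copper into compression and the steel into tension.
Equating the net (thermal + elastic) strains gives |α₁ − α₂|·ΔT = P·[1/(A₁E₁) + 1/(A₂E₂)].
|α₁ − α₂|·ΔT = 4.1×10⁻⁶ × 41 = 0.0001681.
1/(A₁E₁) + 1/(A₂E₂) = 1/(450×210×10³) + 1/(2150×122×10³) = 1.439×10⁻⁸ N⁻¹.
P = 0.0001681 / 1.439×10⁻⁸ = 11680 N = 11.68 kN.
σ_{steel} = P/A₁ = 11680/450 = 25.95 MPa, tensile.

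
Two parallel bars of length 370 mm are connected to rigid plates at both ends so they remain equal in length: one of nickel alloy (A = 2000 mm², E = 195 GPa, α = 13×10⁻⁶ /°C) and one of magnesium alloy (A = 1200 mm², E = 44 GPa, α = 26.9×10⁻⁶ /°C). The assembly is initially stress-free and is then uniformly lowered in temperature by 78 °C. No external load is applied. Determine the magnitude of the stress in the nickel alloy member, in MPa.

σ ≈ 25.2 MPa (compressive)

Equilibrium of a rigid end plate with no external load gives equal and opposite internal forces ±P in the two members. Since α_{magnesium alloy} > α_{nickel alloy}, cooling drives the magnesium alloy into tension and the nickel alloy into compression.
Setting the final lengths equal and cancelling L: (α₁ − α₂)ΔT = P/(A₁E₁) + P/(A₂E₂).
|α₁ − α₂|·ΔT = 13.9×10⁻⁶ × 78 = 0.001084.
1/(A₁E₁) + 1/(A₂E₂) = 1/(2000×195×10³) + 1/(1200×44×10³) = 2.15×10⁻⁸ N⁻¹.
P = 0.001084 / 2.15×10⁻⁸ = 50420 N = 50.42 kN.
σ_{nickel alloy} = P/A₁ = 50420/2000 = 25.21 MPa, compressive.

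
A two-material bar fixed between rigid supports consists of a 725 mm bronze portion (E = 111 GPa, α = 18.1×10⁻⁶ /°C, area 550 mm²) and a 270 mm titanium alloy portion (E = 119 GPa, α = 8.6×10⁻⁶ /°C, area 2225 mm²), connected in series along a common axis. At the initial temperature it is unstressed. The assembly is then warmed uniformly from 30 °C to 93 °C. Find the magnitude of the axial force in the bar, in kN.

Free thermal expansion of the whole bar: Σ αᵢΔT Lᵢ = 18.1×10⁻⁶×63×725 + 8.6×10⁻⁶×63×270 = 0.973 mm.
The rigid supports impose zero overall length change; the single axial force P common to all segments must satisfy P Σ Lᵢ/(AᵢEᵢ) = δ_free.
The series flexibility is Σ Lᵢ/(AᵢEᵢ) = 725/(550×111×10³) + 270/(2225×119×10³) = 1.29×10⁻⁵ mm/N.
So P = 0.973 / 1.29×10⁻⁵ = 75.45 kN, compressive.

P ≈ 75.5 kN (compressive)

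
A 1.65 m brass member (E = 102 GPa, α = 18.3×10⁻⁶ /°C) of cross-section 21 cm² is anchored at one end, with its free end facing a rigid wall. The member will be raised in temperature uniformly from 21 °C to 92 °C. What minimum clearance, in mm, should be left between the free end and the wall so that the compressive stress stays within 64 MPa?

Free expansion if unrestrained: δ_free = αΔT L = 18.3×10⁻⁶ × 71 × 1650 = 2.144 mm.
A stress of 64 MPa corresponds to the wall pushing the member back by σL/E = 64×1650/(102×10³) = 1.035 mm.
The gap must absorb the remainder: g_min = 2.144 − 1.035 = 1.109 mm.

g ≈ 1.11 mm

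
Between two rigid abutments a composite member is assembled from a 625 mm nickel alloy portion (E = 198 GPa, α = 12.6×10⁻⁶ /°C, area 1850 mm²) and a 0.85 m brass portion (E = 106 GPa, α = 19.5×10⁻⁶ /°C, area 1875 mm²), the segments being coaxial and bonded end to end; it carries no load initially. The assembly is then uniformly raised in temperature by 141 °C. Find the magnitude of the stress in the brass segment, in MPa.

Free thermal expansion of the whole bar: Σ αᵢΔT Lᵢ = 12.6×10⁻⁶×141×625 + 19.5×10⁻⁶×141×850 = 3.447 mm.
Since the ends are fixed, an axial force P builds up, equal in every segment, with P · Σ Lᵢ/(AᵢEᵢ) = δ_free.
Σ Lᵢ/(AᵢEᵢ) = 625/(1850×198×10³) + 850/(1875×106×10³) = 5.983×10⁻⁶ mm/N.
P = 3.447 / 5.983×10⁻⁶ = 576200 N = 576.2 kN, compressive.
σ_{brass} = P / A = 576200 / 1875 = 307.3 MPa.

σ ≈ 307 MPa (compressive)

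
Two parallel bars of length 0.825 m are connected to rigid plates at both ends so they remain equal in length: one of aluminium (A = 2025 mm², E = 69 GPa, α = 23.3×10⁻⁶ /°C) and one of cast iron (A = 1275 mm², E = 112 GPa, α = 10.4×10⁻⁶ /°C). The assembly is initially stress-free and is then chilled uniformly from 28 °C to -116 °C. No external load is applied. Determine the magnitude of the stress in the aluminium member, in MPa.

σ ≈ 64.8 MPa (tensile)

The aluminium has the larger α, so on cooling it would change length more than the cast iron if both were free. The rigid plates force a common final length, so the aluminium is put into tension and the cast iron into compression, with equal and opposite forces P (no external load).
Equating the net (thermal + elastic) strains gives |α₁ − α₂|·ΔT = P·[1/(A₁E₁) + 1/(A₂E₂)].
|α₁ − α₂|·ΔT = 12.9×10⁻⁶ × 144 = 0.001858.
1/(A₁E₁) + 1/(A₂E₂) = 1/(2025×69×10³) + 1/(1275×112×10³) = 1.416×10⁻⁸ N⁻¹.
P = 0.001858 / 1.416×10⁻⁸ = 131200 N = 131.2 kN.
σ_{aluminium} = P/A₁ = 131200/2025 = 64.78 MPa, tensile.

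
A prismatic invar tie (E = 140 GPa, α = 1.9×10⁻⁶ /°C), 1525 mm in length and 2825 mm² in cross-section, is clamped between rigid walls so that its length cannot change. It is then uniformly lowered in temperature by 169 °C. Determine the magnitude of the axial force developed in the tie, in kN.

The ends cannot move, so σ = EαΔT = 140×10³ × 1.9×10⁻⁶ × 169 = 44.95 MPa.
Then P = σA = 44.95 × 2825 mm² = 127 kN, tensile.

P ≈ 127 kN (tensile)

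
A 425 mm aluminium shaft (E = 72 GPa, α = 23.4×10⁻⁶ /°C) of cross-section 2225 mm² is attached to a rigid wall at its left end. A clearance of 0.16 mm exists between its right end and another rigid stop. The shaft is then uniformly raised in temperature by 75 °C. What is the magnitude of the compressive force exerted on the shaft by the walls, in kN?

Unrestrained expansion: δ_free = αΔT L = 23.4×10⁻⁶ × 75 × 425 = 0.7459 mm.
This exceeds the 0.16 mm gap, so the wall pushes back. The portion of expansion that must be recovered elastically is δ_free − gap = 0.7459 − 0.16 = 0.5859 mm.
That suppressed elongation corresponds to σ = E·Δ/L = 72×10³ × 0.5859/425 = 99.25 MPa.
P = σA = 99.25 × 2225 = 220.8 kN.

P ≈ 221 kN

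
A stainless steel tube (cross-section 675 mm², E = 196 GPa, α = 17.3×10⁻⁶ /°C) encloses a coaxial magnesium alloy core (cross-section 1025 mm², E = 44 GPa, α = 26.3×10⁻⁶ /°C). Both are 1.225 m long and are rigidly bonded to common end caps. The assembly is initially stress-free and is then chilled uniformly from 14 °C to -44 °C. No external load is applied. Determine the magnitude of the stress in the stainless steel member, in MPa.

The magnesium alloy has the larger α, so on cooling it would change length more than the stainless steel if both were free. The rigid plates force a common final length, so the magnesium alloy is put into tension and the stainless steel into compression, with equal and opposite forces P (no external load).
Compatibility of the two members (thermal + elastic change equal): (α₁ − α₂)ΔT = P·[1/(A₁E₁) + 1/(A₂E₂)].
|α₁ − α₂|·ΔT = 9×10⁻⁶ × 58 = 0.000522.
1/(A₁E₁) + 1/(A₂E₂) = 1/(675×196×10³) + 1/(1025×44×10³) = 2.973×10⁻⁸ N⁻¹.
P = 0.000522 / 2.973×10⁻⁸ = 17560 N = 17.56 kN.
σ_{stainless steel} = P/A₁ = 17560/675 = 26.01 MPa, compressive.

σ ≈ 26 MPa (compressive)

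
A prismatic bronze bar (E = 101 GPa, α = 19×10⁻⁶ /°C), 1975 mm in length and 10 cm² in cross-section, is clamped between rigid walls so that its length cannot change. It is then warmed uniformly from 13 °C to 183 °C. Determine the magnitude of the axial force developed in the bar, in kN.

The ends cannot move, so σ = EαΔT = 101×10³ × 19×10⁻⁶ × 170 = 326.2 MPa.
Then P = σA = 326.2 × 1000 mm² = 326.2 kN, compressive.

P ≈ 326 kN (compressive)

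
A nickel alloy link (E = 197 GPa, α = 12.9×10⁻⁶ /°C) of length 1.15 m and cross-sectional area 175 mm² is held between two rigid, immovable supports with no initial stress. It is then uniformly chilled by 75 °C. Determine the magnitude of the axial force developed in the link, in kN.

The ends cannot move, so σ = EαΔT = 197×10³ × 12.9×10⁻⁶ × 75 = 190.6 MPa.
Then P = σA = 190.6 × 175 mm² = 33.35 kN, tensile.

P ≈ 33.4 kN (tensile)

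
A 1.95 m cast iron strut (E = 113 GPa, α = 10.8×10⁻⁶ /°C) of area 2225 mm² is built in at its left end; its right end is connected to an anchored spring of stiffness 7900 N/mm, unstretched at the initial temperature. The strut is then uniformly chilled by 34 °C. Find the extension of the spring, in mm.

The unrestrained thermal change is αΔT L = 10.8×10⁻⁶ × 34 × 1950 = 0.716 mm.
With a force P in the spring, the elastic change of the strut is PL/(AE) and that of the spring is P/k; compatibility requires their sum to equal δ_free.
P [ L/(AE) + 1/k ] = δ_free → P [ 1950/(2225×113×10³) + 1/(7900) ] = 0.716.
P = 0.716 / 0.0001343 = 5330 N.
Spring extension = P/k = 5330/(7900) = 0.6747 mm.

δ ≈ 0.675 mm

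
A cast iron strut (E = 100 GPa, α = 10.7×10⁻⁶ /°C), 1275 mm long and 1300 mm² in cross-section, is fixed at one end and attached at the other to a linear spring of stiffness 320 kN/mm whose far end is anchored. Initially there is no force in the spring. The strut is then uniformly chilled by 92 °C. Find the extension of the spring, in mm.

Free thermal contraction: δ_free = αΔT L = 10.7×10⁻⁶ × 92 × 1275 = 1.255 mm.
Let P be the tensile force in the spring. The strut extends elastically by PL/(AE) and the spring stretches by P/k; together these equal δ_free.
So P = δ_free / [L/(AE) + 1/k] = 1.255 / [ 1275/(1300×100×10³) + 1/(320×10³) ].
P = 1.255 / 1.293×10⁻⁵ = 97050 N.
Spring extension = P/k = 97050/(320×10³) = 0.3033 mm.

δ ≈ 0.303 mm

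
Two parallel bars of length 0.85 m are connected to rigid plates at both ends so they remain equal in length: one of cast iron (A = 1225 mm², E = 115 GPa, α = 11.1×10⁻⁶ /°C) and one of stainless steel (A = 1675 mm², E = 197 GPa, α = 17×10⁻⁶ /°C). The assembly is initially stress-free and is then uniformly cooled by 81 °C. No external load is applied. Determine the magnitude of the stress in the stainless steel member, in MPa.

Both members must finish at the same length. With the larger α, the stainless steel tends to over-contract; the plates restrain it, putting the stainless steel in tension and the cast iron in compression. With no external load the two internal forces are equal and opposite, magnitude P.
Equating the net (thermal + elastic) strains gives |α₁ − α₂|·ΔT = P·[1/(A₁E₁) + 1/(A₂E₂)].
|α₁ − α₂|·ΔT = 5.9×10⁻⁶ × 81 = 0.0004779.
1/(A₁E₁) + 1/(A₂E₂) = 1/(1225×115×10³) + 1/(1675×197×10³) = 1.013×10⁻⁸ N⁻¹.
P = 0.0004779 / 1.013×10⁻⁸ = 47180 N = 47.18 kN.
σ_{stainless steel} = P/A₂ = 47180/1675 = 28.17 MPa, tensile.

σ ≈ 28.2 MPa (tensile)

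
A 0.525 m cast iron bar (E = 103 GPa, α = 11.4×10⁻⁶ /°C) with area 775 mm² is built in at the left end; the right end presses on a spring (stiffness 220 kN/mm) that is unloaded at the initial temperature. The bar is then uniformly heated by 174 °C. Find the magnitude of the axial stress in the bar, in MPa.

Free thermal expansion: δ_free = αΔT L = 11.4×10⁻⁶ × 174 × 525 = 1.041 mm.
Let P be the compressive force at the spring. The bar shortens elastically by PL/(AE) and the spring compresses by P/k; together these equal δ_free.
P [ L/(AE) + 1/k ] = δ_free → P [ 525/(775×103×10³) + 1/(220×10³) ] = 1.041.
P = 1.041 / 1.112×10⁻⁵ = 93630 N.
σ = P/A = 93630/775 = 120.8 MPa.

σ ≈ 121 MPa (compressive)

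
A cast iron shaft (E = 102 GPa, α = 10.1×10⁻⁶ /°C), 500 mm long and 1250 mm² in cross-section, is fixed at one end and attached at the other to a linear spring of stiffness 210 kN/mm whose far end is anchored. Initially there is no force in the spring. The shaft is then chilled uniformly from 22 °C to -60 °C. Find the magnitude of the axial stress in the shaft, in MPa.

The unrestrained thermal change is αΔT L = 10.1×10⁻⁶ × 82 × 500 = 0.4141 mm.
With a force P in the spring, the elastic change of the shaft is PL/(AE) and that of the spring is P/k; compatibility requires their sum to equal δ_free.
P [ L/(AE) + 1/k ] = δ_free → P [ 500/(1250×102×10³) + 1/(210×10³) ] = 0.4141.
P = 0.4141 / 8.683×10⁻⁶ = 47690 N.
σ = P/A = 47690/1250 = 38.15 MPa.

σ ≈ 38.2 MPa (tensile)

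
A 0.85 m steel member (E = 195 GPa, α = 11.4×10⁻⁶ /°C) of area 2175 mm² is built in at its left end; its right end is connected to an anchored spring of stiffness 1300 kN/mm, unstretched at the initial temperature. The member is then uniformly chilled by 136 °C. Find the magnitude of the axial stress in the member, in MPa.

Free thermal contraction: δ_free = αΔT L = 11.4×10⁻⁶ × 136 × 850 = 1.318 mm.
With a force P in the spring, the elastic change of the member is PL/(AE) and that of the spring is P/k; compatibility requires their sum to equal δ_free.
P [ L/(AE) + 1/k ] = δ_free → P [ 850/(2175×195×10³) + 1/(1300×10³) ] = 1.318.
P = 1.318 / 2.773×10⁻⁶ = 475200 N.
σ = P/A = 475200/2175 = 218.5 MPa.

σ ≈ 218 MPa (tensile)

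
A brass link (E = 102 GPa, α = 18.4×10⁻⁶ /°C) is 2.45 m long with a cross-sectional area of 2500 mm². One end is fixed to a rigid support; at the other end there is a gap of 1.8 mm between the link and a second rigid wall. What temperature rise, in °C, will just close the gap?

ΔT ≈ 39.9 °C

The gap closes when αΔT L = 1.8 mm, since the link is still unstressed at that instant.
So ΔT = g/(αL) = 1.8/(18.4×10⁻⁶ × 2450) = 39.93 °C.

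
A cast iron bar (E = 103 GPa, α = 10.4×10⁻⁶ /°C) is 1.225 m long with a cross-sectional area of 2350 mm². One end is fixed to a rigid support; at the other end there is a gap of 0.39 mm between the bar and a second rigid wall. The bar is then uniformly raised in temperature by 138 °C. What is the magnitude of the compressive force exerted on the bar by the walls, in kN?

P ≈ 270 kN

If the wall were absent the bar would grow by αΔT L = 10.4×10⁻⁶ × 138 × 1225 = 1.758 mm.
The gap closes (δ_free > 0.39 mm) and the wall then resists a further 1.758 − 0.39 = 1.368 mm of expansion.
That suppressed elongation corresponds to σ = E·Δ/L = 103×10³ × 1.368/1225 = 115 MPa.
P = σA = 115 × 2350 = 270.3 kN.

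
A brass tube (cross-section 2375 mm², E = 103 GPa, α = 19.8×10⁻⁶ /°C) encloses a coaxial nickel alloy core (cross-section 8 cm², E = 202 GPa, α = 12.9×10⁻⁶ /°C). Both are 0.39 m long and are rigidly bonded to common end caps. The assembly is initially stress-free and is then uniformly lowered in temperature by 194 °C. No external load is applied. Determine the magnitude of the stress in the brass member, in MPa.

σ ≈ 54.8 MPa (tensile)

Equilibrium of a rigid end plate with no external load gives equal and opposite internal forces ±P in the two members. Since α_{brass} > α_{nickel alloy}, cooling drives the brass into tension and the nickel alloy into compression.
Compatibility of the two members (thermal + elastic change equal): (α₁ − α₂)ΔT = P·[1/(A₁E₁) + 1/(A₂E₂)].
|α₁ − α₂|·ΔT = 6.9×10⁻⁶ × 194 = 0.001339.
1/(A₁E₁) + 1/(A₂E₂) = 1/(2375×103×10³) + 1/(800×202×10³) = 1.028×10⁻⁸ N⁻¹.
So P = 0.001339 / 1.028×10⁻⁸ = 130.3 kN.
σ_{brass} = P/A₁ = 130300/2375 = 54.85 MPa, tensile.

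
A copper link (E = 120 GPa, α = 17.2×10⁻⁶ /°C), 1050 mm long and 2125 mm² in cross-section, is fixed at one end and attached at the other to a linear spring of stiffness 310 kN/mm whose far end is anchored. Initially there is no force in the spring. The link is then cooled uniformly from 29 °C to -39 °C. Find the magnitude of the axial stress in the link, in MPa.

σ ≈ 78.7 MPa (tensile)

If the spring were absent the link would shorten by αΔT L = 17.2×10⁻⁶ × 68 × 1050 = 1.228 mm.
With a force P in the spring, the elastic change of the link is PL/(AE) and that of the spring is P/k; compatibility requires their sum to equal δ_free.
P [ L/(AE) + 1/k ] = δ_free → P [ 1050/(2125×120×10³) + 1/(310×10³) ] = 1.228.
P = 1.228 / 7.343×10⁻⁶ = 167200 N.
σ = P/A = 167200/2125 = 78.7 MPa.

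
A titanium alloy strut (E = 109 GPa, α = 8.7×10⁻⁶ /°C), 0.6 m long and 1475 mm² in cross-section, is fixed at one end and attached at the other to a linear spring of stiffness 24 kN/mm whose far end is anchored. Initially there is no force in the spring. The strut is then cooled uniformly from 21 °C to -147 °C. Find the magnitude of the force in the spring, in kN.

If the spring were absent the strut would shorten by αΔT L = 8.7×10⁻⁶ × 168 × 600 = 0.877 mm.
Let P be the tensile force in the spring. The strut extends elastically by PL/(AE) and the spring stretches by P/k; together these equal δ_free.
P [ L/(AE) + 1/k ] = δ_free → P [ 600/(1475×109×10³) + 1/(24×10³) ] = 0.877.
P = 0.877 / 4.54×10⁻⁵ = 19320 N.

P ≈ 19.3 kN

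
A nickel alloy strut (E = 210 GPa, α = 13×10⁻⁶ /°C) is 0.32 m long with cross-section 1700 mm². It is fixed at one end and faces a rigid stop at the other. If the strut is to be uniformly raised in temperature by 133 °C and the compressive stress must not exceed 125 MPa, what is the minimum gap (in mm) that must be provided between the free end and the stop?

Free expansion if unrestrained: δ_free = αΔT L = 13×10⁻⁶ × 133 × 320 = 0.5533 mm.
A stress of 125 MPa corresponds to the wall pushing the strut back by σL/E = 125×320/(210×10³) = 0.1905 mm.
The gap must absorb the remainder: g_min = 0.5533 − 0.1905 = 0.3628 mm.

g ≈ 0.363 mm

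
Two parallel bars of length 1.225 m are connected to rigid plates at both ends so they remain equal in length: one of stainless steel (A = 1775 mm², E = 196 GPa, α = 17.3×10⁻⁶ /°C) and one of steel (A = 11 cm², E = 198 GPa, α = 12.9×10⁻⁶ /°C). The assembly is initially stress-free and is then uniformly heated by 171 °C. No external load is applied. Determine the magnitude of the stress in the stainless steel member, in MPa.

σ ≈ 56.8 MPa (compressive)

The stainless steel has the larger α, so on heating it would change length more than the steel if both were free. The rigid plates force a common final length, so the stainless steel is put into compression and the steel into tension, with equal and opposite forces P (no external load).
Compatibility of the two members (thermal + elastic change equal): (α₁ − α₂)ΔT = P·[1/(A₁E₁) + 1/(A₂E₂)].
|α₁ − α₂|·ΔT = 4.4×10⁻⁶ × 171 = 0.0007524.
1/(A₁E₁) + 1/(A₂E₂) = 1/(1775×196×10³) + 1/(1100×198×10³) = 7.466×10⁻⁹ N⁻¹.
So P = 0.0007524 / 7.466×10⁻⁹ = 100.8 kN.
σ_{stainless steel} = P/A₁ = 100800/1775 = 56.78 MPa, compressive.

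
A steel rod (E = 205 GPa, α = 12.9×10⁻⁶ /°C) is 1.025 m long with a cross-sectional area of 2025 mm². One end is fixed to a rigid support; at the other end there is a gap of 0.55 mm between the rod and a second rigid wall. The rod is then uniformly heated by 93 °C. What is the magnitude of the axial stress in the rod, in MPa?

If the wall were absent the rod would grow by αΔT L = 12.9×10⁻⁶ × 93 × 1025 = 1.23 mm.
After closing the 0.55 mm clearance, 1.23 − 0.55 = 0.6797 mm of expansion remains to be suppressed by the wall.
Compatibility: PL/(AE) = 0.6797 mm, so σ = P/A = E × (0.6797/1025) = 135.9 MPa.

σ ≈ 136 MPa (compressive)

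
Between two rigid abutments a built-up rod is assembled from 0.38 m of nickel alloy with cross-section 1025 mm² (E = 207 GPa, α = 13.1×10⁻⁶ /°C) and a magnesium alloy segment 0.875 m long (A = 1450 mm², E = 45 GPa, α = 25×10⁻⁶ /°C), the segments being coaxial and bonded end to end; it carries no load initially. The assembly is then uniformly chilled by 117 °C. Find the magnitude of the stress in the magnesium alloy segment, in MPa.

σ ≈ 143 MPa (tensile)

With the walls removed the bar would change length by δ_free = Σ αᵢΔT Lᵢ = 13.1×10⁻⁶×117×380 + 25×10⁻⁶×117×875 = 3.142 mm.
The rigid supports impose zero overall length change; the single axial force P common to all segments must satisfy P Σ Lᵢ/(AᵢEᵢ) = δ_free.
Σ Lᵢ/(AᵢEᵢ) = 380/(1025×207×10³) + 875/(1450×45×10³) = 1.52×10⁻⁵ mm/N.
So P = 3.142 / 1.52×10⁻⁵ = 206.7 kN, tensile.
σ_{magnesium alloy} = P / A = 206700 / 1450 = 142.5 MPa.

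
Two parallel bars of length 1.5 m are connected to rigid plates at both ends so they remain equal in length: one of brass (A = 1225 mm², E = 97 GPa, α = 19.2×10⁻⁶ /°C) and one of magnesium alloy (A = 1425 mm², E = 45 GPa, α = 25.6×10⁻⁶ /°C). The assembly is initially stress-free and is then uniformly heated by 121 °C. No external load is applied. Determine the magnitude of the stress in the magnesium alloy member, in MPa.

Both members must finish at the same length. With the larger α, the magnesium alloy tends to over-expand; the plates restrain it, putting the magnesium alloy in compression and the brass in tension. With no external load the two internal forces are equal and opposite, magnitude P.
Setting the final lengths equal and cancelling L: (α₁ − α₂)ΔT = P/(A₁E₁) + P/(A₂E₂).
|α₁ − α₂|·ΔT = 6.4×10⁻⁶ × 121 = 0.0007744.
1/(A₁E₁) + 1/(A₂E₂) = 1/(1225×97×10³) + 1/(1425×45×10³) = 2.401×10⁻⁸ N⁻¹.
P = 0.0007744 / 2.401×10⁻⁸ = 32250 N = 32.25 kN.
σ_{magnesium alloy} = P/A₂ = 32250/1425 = 22.63 MPa, compressive.

σ ≈ 22.6 MPa (compressive)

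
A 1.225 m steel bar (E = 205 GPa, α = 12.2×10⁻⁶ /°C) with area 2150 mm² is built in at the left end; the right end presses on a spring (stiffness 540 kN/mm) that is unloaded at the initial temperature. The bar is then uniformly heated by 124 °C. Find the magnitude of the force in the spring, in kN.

Free thermal expansion: δ_free = αΔT L = 12.2×10⁻⁶ × 124 × 1225 = 1.853 mm.
With a force P in the spring, the elastic change of the bar is PL/(AE) and that of the spring is P/k; compatibility requires their sum to equal δ_free.
P [ L/(AE) + 1/k ] = δ_free → P [ 1225/(2150×205×10³) + 1/(540×10³) ] = 1.853.
P = 1.853 / 4.631×10⁻⁶ = 400200 N.

P ≈ 400 kN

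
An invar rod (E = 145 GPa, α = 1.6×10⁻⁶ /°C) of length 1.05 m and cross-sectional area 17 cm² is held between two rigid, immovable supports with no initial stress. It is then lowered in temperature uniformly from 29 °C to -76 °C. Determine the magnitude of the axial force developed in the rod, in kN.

Full restraint means ε = 0, so the stress is σ = EαΔT = 145×10³ × 1.6×10⁻⁶ × 105 = 24.36 MPa.
Then P = σA = 24.36 × 1700 mm² = 41.41 kN, tensile.

P ≈ 41.4 kN (tensile)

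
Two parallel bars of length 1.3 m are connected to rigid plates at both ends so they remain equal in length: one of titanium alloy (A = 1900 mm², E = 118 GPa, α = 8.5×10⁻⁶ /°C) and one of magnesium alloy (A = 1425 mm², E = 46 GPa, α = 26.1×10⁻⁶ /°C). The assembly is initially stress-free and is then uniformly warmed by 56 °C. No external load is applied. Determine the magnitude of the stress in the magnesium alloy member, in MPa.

σ ≈ 35.1 MPa (compressive)

The magnesium alloy has the larger α, so on heating it would change length more than the titanium alloy if both were free. The rigid plates force a common final length, so the magnesium alloy is put into compression and the titanium alloy into tension, with equal and opposite forces P (no external load).
Equating the net (thermal + elastic) strains gives |α₁ − α₂|·ΔT = P·[1/(A₁E₁) + 1/(A₂E₂)].
|α₁ − α₂|·ΔT = 17.6×10⁻⁶ × 56 = 0.0009856.
1/(A₁E₁) + 1/(A₂E₂) = 1/(1900×118×10³) + 1/(1425×46×10³) = 1.972×10⁻⁸ N⁻¹.
P = 0.0009856 / 1.972×10⁻⁸ = 49990 N = 49.99 kN.
σ_{magnesium alloy} = P/A₂ = 49990/1425 = 35.08 MPa, compressive.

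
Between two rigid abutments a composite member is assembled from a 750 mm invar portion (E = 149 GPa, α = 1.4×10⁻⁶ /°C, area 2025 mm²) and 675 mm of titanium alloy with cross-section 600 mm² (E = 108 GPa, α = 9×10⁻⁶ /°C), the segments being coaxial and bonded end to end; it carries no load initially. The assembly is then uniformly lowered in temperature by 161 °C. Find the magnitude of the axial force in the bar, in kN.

P ≈ 88.9 kN (tensile)

Free thermal contraction of the whole bar: Σ αᵢΔT Lᵢ = 1.4×10⁻⁶×161×750 + 9×10⁻⁶×161×675 = 1.147 mm.
The walls prevent any net length change, so an axial force P (same in every segment) develops. Compatibility: P · Σ Lᵢ/(AᵢEᵢ) = δ_free.
Σ Lᵢ/(AᵢEᵢ) = 750/(2025×149×10³) + 675/(600×108×10³) = 1.29×10⁻⁵ mm/N.
Hence P = δ_free / Σ(L/AE) = 1.147/1.29×10⁻⁵ = 88.91 kN (tensile).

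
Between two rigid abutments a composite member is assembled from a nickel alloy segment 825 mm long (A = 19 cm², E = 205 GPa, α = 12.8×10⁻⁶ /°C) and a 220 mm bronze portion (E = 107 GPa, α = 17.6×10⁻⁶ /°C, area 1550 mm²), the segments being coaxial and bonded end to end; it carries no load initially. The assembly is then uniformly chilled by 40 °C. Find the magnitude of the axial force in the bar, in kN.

P ≈ 168 kN (tensile)

With the walls removed the bar would change length by δ_free = Σ αᵢΔT Lᵢ = 12.8×10⁻⁶×40×825 + 17.6×10⁻⁶×40×220 = 0.5773 mm.
The rigid supports impose zero overall length change; the single axial force P common to all segments must satisfy P Σ Lᵢ/(AᵢEᵢ) = δ_free.
The series flexibility is Σ Lᵢ/(AᵢEᵢ) = 825/(1900×205×10³) + 220/(1550×107×10³) = 3.445×10⁻⁶ mm/N.
P = 0.5773 / 3.445×10⁻⁶ = 167600 N = 167.6 kN, tensile.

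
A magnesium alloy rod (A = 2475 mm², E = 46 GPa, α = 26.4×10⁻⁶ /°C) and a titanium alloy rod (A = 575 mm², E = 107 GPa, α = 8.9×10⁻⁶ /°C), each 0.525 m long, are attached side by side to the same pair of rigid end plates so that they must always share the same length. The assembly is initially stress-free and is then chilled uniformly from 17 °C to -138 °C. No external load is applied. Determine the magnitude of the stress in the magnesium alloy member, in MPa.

The magnesium alloy has the larger α, so on cooling it would change length more than the titanium alloy if both were free. The rigid plates force a common final length, so the magnesium alloy is put into tension and the titanium alloy into compression, with equal and opposite forces P (no external load).
Compatibility of the two members (thermal + elastic change equal): (α₁ − α₂)ΔT = P·[1/(A₁E₁) + 1/(A₂E₂)].
|α₁ − α₂|·ΔT = 17.5×10⁻⁶ × 155 = 0.002712.
1/(A₁E₁) + 1/(A₂E₂) = 1/(2475×46×10³) + 1/(575×107×10³) = 2.504×10⁻⁸ N⁻¹.
P = 0.002712 / 2.504×10⁻⁸ = 108300 N = 108.3 kN.
σ_{magnesium alloy} = P/A₁ = 108300/2475 = 43.77 MPa, tensile.

σ ≈ 43.8 MPa (tensile)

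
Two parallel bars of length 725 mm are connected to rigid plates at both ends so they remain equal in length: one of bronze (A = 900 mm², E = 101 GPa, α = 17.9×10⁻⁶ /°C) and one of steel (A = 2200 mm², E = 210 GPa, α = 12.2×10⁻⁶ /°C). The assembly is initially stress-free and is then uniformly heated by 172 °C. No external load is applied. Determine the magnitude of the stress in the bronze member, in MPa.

σ ≈ 82.7 MPa (compressive)

The bronze has the larger α, so on heating it would change length more than the steel if both were free. The rigid plates force a common final length, so the bronze is put into compression and the steel into tension, with equal and opposite forces P (no external load).
Setting the final lengths equal and cancelling L: (α₁ − α₂)ΔT = P/(A₁E₁) + P/(A₂E₂).
|α₁ − α₂|·ΔT = 5.7×10⁻⁶ × 172 = 0.0009804.
1/(A₁E₁) + 1/(A₂E₂) = 1/(900×101×10³) + 1/(2200×210×10³) = 1.317×10⁻⁸ N⁻¹.
So P = 0.0009804 / 1.317×10⁻⁸ = 74.47 kN.
σ_{bronze} = P/A₁ = 74470/900 = 82.74 MPa, compressive.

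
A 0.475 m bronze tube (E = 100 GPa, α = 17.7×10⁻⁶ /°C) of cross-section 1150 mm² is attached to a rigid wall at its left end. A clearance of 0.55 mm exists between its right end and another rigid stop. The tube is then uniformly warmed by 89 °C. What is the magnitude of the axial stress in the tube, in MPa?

If the wall were absent the tube would grow by αΔT L = 17.7×10⁻⁶ × 89 × 475 = 0.7483 mm.
The gap closes (δ_free > 0.55 mm) and the wall then resists a further 0.7483 − 0.55 = 0.1983 mm of expansion.
Compatibility: PL/(AE) = 0.1983 mm, so σ = P/A = E × (0.1983/475) = 41.74 MPa.

σ ≈ 41.7 MPa (compressive)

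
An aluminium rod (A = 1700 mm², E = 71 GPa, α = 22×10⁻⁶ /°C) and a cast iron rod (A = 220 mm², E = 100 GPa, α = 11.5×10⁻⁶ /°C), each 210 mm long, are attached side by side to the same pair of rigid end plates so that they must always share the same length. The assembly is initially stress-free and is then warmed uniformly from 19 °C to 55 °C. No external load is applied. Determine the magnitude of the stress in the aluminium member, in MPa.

Both members must finish at the same length. With the larger α, the aluminium tends to over-expand; the plates restrain it, putting the aluminium in compression and the cast iron in tension. With no external load the two internal forces are equal and opposite, magnitude P.
Setting the final lengths equal and cancelling L: (α₁ − α₂)ΔT = P/(A₁E₁) + P/(A₂E₂).
|α₁ − α₂|·ΔT = 10.5×10⁻⁶ × 36 = 0.000378.
1/(A₁E₁) + 1/(A₂E₂) = 1/(1700×71×10³) + 1/(220×100×10³) = 5.374×10⁻⁸ N⁻¹.
So P = 0.000378 / 5.374×10⁻⁸ = 7.034 kN.
σ_{aluminium} = P/A₁ = 7034/1700 = 4.138 MPa, compressive.

σ ≈ 4.14 MPa (compressive)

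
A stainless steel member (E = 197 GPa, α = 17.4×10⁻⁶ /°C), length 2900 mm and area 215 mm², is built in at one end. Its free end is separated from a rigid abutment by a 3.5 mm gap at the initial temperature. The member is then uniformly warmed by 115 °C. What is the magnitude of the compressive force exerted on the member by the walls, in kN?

P ≈ 33.6 kN

Free thermal elongation = αΔT L = 17.4×10⁻⁶ × 115 × 2900 = 5.803 mm.
After closing the 3.5 mm clearance, 5.803 − 3.5 = 2.303 mm of expansion remains to be suppressed by the wall.
So σ = E(δ_free − g)/L = 197×10³ × 2.303/2900 = 156.4 MPa.
Force on the wall = σA = 156.4 × 215 mm² = 33.63 kN.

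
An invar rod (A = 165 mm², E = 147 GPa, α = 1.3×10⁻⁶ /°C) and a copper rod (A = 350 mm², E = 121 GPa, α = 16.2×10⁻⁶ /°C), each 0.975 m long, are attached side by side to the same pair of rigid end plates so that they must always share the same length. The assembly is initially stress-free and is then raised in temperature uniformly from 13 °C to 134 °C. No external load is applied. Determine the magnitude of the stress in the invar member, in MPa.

Equilibrium of a rigid end plate with no external load gives equal and opposite internal forces ±P in the two members. Since α_{copper} > α_{invar}, heating drives the copper into compression and the invar into tension.
Equating the net (thermal + elastic) strains gives |α₁ − α₂|·ΔT = P·[1/(A₁E₁) + 1/(A₂E₂)].
|α₁ − α₂|·ΔT = 14.9×10⁻⁶ × 121 = 0.001803.
1/(A₁E₁) + 1/(A₂E₂) = 1/(165×147×10³) + 1/(350×121×10³) = 6.484×10⁻⁸ N⁻¹.
P = 0.001803 / 6.484×10⁻⁸ = 27800 N = 27.8 kN.
σ_{invar} = P/A₁ = 27800/165 = 168.5 MPa, tensile.

σ ≈ 169 MPa (tensile)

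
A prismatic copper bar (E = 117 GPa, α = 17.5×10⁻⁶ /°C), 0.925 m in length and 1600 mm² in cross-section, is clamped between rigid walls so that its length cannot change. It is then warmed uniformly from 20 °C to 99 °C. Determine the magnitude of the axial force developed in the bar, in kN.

Full restraint means ε = 0, so the stress is σ = EαΔT = 117×10³ × 17.5×10⁻⁶ × 79 = 161.8 MPa.
P = AEαΔT = 1600 × 117×10³ × 17.5×10⁻⁶ × 79 = 258.8 kN (compressive).

P ≈ 259 kN (compressive)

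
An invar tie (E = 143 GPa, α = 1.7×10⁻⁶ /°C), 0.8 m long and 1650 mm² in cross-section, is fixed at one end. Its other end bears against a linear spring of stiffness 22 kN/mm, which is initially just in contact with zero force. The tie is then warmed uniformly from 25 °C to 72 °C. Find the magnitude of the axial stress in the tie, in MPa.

Free thermal expansion: δ_free = αΔT L = 1.7×10⁻⁶ × 47 × 800 = 0.06392 mm.
With a force P in the spring, the elastic change of the tie is PL/(AE) and that of the spring is P/k; compatibility requires their sum to equal δ_free.
So P = δ_free / [L/(AE) + 1/k] = 0.06392 / [ 800/(1650×143×10³) + 1/(22×10³) ].
P = 0.06392 / 4.885×10⁻⁵ = 1309 N.
σ = P/A = 1309/1650 = 0.7931 MPa.

σ ≈ 0.793 MPa (compressive)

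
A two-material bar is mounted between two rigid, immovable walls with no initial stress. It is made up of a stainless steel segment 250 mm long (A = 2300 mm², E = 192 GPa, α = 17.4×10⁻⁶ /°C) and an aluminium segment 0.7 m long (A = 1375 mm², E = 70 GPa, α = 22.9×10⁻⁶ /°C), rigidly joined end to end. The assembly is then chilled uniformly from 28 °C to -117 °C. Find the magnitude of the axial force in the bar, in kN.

P ≈ 377 kN (tensile)

Free thermal contraction of the whole bar: Σ αᵢΔT Lᵢ = 17.4×10⁻⁶×145×250 + 22.9×10⁻⁶×145×700 = 2.955 mm.
Since the ends are fixed, an axial force P builds up, equal in every segment, with P · Σ Lᵢ/(AᵢEᵢ) = δ_free.
The series flexibility is Σ Lᵢ/(AᵢEᵢ) = 250/(2300×192×10³) + 700/(1375×70×10³) = 7.839×10⁻⁶ mm/N.
P = 2.955 / 7.839×10⁻⁶ = 377000 N = 377 kN, tensile.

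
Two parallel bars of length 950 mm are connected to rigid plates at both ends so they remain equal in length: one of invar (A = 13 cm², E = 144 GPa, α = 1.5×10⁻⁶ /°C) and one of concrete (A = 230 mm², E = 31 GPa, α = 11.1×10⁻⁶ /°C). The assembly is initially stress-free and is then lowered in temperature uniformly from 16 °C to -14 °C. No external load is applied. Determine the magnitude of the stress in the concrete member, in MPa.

σ ≈ 8.6 MPa (tensile)

Equilibrium of a rigid end plate with no external load gives equal and opposite internal forces ±P in the two members. Since α_{concrete} > α_{invar}, cooling drives the concrete into tension and the invar into compression.
Setting the final lengths equal and cancelling L: (α₁ − α₂)ΔT = P/(A₁E₁) + P/(A₂E₂).
|α₁ − α₂|·ΔT = 9.6×10⁻⁶ × 30 = 0.000288.
1/(A₁E₁) + 1/(A₂E₂) = 1/(1300×144×10³) + 1/(230×31×10³) = 1.456×10⁻⁷ N⁻¹.
So P = 0.000288 / 1.456×10⁻⁷ = 1.978 kN.
σ_{concrete} = P/A₂ = 1978/230 = 8.6 MPa, tensile.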